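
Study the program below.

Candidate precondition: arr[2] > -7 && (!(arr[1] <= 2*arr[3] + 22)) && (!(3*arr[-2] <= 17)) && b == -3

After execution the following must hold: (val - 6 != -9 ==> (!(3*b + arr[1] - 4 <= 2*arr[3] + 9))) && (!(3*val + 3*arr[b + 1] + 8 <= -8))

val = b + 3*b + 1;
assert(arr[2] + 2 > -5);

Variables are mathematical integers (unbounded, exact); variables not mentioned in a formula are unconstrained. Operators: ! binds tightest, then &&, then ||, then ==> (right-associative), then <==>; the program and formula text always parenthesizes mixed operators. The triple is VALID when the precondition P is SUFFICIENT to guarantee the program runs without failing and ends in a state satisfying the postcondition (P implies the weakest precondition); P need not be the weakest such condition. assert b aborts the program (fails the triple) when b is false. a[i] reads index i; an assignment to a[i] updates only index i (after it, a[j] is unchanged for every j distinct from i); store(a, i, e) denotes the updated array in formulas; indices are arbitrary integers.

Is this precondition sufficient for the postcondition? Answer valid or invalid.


Working backward. After the program, the postcondition (val - 6 != -9 ==> (!(3*b + arr[1] - 4 <= 2*arr[3] + 9))) && (!(3*val + 3*arr[b + 1] + 8 <= -8)) must hold; in canonical form it is (val != -3 ==> (!(arr[1] + 3*b <= 2*arr[3] + 13))) && (!(3*arr[b + 1] + 3*val <= -16)).
Before assert arr[2] + 2 > -5: arr[2] > -7 && (val != -3 ==> (!(arr[1] + 3*b <= 2*arr[3] + 13))) && (!(3*arr[b + 1] + 3*val <= -16))
Before val := b + 3*b + 1: arr[2] > -7 && (4*b != -4 ==> (!(arr[1] + 3*b <= 2*arr[3] + 13))) && (!(3*arr[b + 1] + 12*b <= -19))
The weakest precondition is arr[2] > -7 && (4*b != -4 ==> (!(arr[1] + 3*b <= 2*arr[3] + 13))) && (!(3*arr[b + 1] + 12*b <= -19)).
Check whether arr[2] > -7 && (!(arr[1] <= 2*arr[3] + 22)) && (!(3*arr[-2] <= 17)) && b == -3 implies it.
Every state satisfying the precondition satisfies the weakest precondition: the implication holds.
Answer: valid


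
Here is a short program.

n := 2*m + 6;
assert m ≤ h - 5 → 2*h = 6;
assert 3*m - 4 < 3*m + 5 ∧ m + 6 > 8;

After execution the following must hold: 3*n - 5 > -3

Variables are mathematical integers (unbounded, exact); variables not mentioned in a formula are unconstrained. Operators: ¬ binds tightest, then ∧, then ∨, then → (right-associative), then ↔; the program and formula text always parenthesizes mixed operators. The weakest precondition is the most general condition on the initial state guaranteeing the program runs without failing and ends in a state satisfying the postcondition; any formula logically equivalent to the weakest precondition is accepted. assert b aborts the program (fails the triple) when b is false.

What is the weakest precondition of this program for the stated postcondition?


Working backward. After the program, the postcondition 3*n - 5 > -3 must hold; in canonical form it is 3*n > 2.
Before assert 3*m - 4 < 3*m + 5 ∧ m + 6 > 8: m > 2 ∧ 3*n > 2
Before assert m ≤ h - 5 → 2*h = 6: (m ≤ h - 5 → 2*h = 6) ∧ m > 2 ∧ 3*n > 2
Before n := 2*m + 6: (m ≤ h - 5 → 2*h = 6) ∧ m > 2 ∧ 6*m > -16
Answer: WP = (m ≤ h - 5 → 2*h = 6) ∧ m > 2 ∧ 6*m > -16


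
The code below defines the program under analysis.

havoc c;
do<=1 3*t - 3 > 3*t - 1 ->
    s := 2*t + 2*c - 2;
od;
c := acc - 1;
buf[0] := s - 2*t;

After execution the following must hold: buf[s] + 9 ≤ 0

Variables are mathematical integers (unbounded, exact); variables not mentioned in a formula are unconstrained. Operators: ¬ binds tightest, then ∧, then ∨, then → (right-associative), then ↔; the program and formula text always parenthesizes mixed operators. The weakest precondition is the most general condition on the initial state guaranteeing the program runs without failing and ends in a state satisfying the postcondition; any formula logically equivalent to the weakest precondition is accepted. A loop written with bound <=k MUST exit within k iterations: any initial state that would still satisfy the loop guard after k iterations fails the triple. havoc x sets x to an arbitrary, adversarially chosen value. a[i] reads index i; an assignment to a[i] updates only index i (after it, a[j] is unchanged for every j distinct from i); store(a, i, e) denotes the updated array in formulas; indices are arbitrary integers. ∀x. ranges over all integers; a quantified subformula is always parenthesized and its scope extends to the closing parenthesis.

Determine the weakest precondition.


Working backward. After the program, the postcondition buf[s] + 9 ≤ 0 must hold; in canonical form it is buf[s] ≤ -9.
Before buf[0] := s - 2*t: store(buf, 0, s - 2*t)[s] ≤ -9
Before c := acc - 1: store(buf, 0, s - 2*t)[s] ≤ -9
Before the loop (bound <=1), unroll the exhaustion recursion (WP_0 = exit-now case; WP_j = one more guarded iteration, up to j = 1):
  WP_0: store(buf, 0, s - 2*t)[s] ≤ -9
  WP_1: store(buf, 0, s - 2*t)[s] ≤ -9
So before the loop: store(buf, 0, s - 2*t)[s] ≤ -9
Before havoc c: store(buf, 0, s - 2*t)[s] ≤ -9
Answer: WP = store(buf, 0, s - 2*t)[s] ≤ -9


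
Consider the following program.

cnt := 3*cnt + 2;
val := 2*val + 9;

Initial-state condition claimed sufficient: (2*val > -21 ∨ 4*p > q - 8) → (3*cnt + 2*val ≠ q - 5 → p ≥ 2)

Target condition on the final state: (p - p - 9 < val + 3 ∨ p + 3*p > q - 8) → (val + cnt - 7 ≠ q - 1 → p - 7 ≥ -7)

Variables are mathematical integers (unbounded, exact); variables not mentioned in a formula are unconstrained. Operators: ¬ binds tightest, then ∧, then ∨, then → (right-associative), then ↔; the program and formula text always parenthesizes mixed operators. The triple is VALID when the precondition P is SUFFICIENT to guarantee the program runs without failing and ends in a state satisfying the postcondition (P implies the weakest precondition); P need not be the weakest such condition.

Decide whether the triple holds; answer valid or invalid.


Working backward. After the program, the postcondition (p - p - 9 < val + 3 ∨ p + 3*p > q - 8) → (val + cnt - 7 ≠ q - 1 → p - 7 ≥ -7) must hold; in canonical form it is (val > -12 ∨ 4*p > q - 8) → (cnt + val ≠ q + 6 → p ≥ 0).
Before val := 2*val + 9: (2*val > -21 ∨ 4*p > q - 8) → (cnt + 2*val ≠ q - 3 → p ≥ 0)
Before cnt := 3*cnt + 2: (2*val > -21 ∨ 4*p > q - 8) → (3*cnt + 2*val ≠ q - 5 → p ≥ 0)
The weakest precondition is (2*val > -21 ∨ 4*p > q - 8) → (3*cnt + 2*val ≠ q - 5 → p ≥ 0).
Check whether (2*val > -21 ∨ 4*p > q - 8) → (3*cnt + 2*val ≠ q - 5 → p ≥ 2) implies it.
Every state satisfying the precondition satisfies the weakest precondition: the implication holds.
Answer: valid


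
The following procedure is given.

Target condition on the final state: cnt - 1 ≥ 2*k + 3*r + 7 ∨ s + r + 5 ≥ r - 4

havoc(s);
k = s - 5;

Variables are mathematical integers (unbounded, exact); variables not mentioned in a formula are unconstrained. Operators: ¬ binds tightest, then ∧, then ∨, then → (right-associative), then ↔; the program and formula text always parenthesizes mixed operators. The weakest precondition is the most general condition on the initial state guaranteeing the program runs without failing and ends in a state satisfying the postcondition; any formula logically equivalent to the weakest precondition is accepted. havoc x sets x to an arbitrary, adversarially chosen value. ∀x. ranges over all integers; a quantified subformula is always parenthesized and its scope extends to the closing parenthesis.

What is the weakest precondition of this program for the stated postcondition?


Working backward. After the program, the postcondition cnt - 1 ≥ 2*k + 3*r + 7 ∨ s + r + 5 ≥ r - 4 must hold; in canonical form it is cnt ≥ 2*k + 3*r + 8 ∨ s ≥ -9.
Before k := s - 5: cnt ≥ 3*r + 2*s - 2 ∨ s ≥ -9
Before havoc s: ∀s_1. (cnt ≥ 3*r + 2*s_1 - 2 ∨ s_1 ≥ -9)
Answer: WP = ∀s_1. (cnt ≥ 3*r + 2*s_1 - 2 ∨ s_1 ≥ -9)


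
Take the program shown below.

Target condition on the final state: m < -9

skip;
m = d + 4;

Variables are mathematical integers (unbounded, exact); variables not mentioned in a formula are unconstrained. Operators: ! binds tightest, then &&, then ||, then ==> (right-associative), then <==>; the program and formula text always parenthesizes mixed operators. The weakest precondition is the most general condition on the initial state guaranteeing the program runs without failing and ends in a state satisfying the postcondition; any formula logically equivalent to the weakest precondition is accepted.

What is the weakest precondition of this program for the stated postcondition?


Working backward. After the program, m < -9 must hold.
Before m := d + 4: d < -13
Before skip: d < -13
Answer: WP = d < -13


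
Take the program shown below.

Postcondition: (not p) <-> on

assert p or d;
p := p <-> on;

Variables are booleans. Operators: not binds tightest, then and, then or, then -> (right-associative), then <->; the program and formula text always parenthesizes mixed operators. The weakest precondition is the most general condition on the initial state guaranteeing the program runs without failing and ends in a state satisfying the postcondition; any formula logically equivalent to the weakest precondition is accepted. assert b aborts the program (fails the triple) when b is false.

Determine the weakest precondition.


Working backward. After the program, (not p) <-> on must hold.
Before p := p <-> on: (not (p <-> on)) <-> on
Before assert p or d: (p or d) and ((not (p <-> on)) <-> on)
Answer: WP = (p or d) and ((not (p <-> on)) <-> on)


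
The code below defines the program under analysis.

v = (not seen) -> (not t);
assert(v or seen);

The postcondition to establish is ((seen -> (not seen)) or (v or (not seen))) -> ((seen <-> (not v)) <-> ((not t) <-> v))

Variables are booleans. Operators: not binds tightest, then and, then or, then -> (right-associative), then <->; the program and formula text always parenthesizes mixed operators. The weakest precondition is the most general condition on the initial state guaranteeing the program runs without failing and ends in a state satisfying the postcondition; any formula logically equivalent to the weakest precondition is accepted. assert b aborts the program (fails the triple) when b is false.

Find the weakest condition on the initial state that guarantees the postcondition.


Working backward. After the program, the postcondition ((seen -> (not seen)) or (v or (not seen))) -> ((seen <-> (not v)) <-> ((not t) <-> v)) must hold; in canonical form it is ((seen -> (not seen)) or v or (not seen)) -> ((seen <-> (not v)) <-> ((not t) <-> v)).
Before assert v or seen: (v or seen) and (((seen -> (not seen)) or v or (not seen)) -> ((seen <-> (not v)) <-> ((not t) <-> v)))
Before v := (not seen) -> (not t): (((not seen) -> (not t)) or seen) and (((seen -> (not seen)) or ((not seen) -> (not t)) or (not seen)) -> ((seen <-> (not ((not seen) -> (not t)))) <-> ((not t) <-> ((not seen) -> (not t)))))
Answer: WP = (((not seen) -> (not t)) or seen) and (((seen -> (not seen)) or ((not seen) -> (not t)) or (not seen)) -> ((seen <-> (not ((not seen) -> (not t)))) <-> ((not t) <-> ((not seen) -> (not t)))))


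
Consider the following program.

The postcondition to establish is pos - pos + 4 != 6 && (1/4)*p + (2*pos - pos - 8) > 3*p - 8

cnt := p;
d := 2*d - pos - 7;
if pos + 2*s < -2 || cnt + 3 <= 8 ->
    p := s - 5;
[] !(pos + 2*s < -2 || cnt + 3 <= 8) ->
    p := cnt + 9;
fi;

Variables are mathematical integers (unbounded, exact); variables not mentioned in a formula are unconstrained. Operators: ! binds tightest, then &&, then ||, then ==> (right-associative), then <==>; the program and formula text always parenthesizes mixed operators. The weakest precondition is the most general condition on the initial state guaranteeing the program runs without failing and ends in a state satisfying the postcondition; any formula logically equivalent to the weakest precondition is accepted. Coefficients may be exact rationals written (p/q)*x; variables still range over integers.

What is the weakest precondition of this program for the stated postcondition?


Working backward. After the program, the postcondition pos - pos + 4 != 6 && (1/4)*p + (2*pos - pos - 8) > 3*p - 8 must hold; in canonical form it is pos > (11/4)*p.
Then branch requires pos > (11/4)*s - 55/4; else branch requires pos > (11/4)*cnt + 99/4.
Before the if: ((pos + 2*s < -2 || cnt <= 5) ==> pos > (11/4)*s - 55/4) && ((!(pos + 2*s < -2 || cnt <= 5)) ==> pos > (11/4)*cnt + 99/4)
Before d := 2*d - pos - 7: ((pos + 2*s < -2 || cnt <= 5) ==> pos > (11/4)*s - 55/4) && ((!(pos + 2*s < -2 || cnt <= 5)) ==> pos > (11/4)*cnt + 99/4)
Before cnt := p: ((pos + 2*s < -2 || p <= 5) ==> pos > (11/4)*s - 55/4) && ((!(pos + 2*s < -2 || p <= 5)) ==> pos > (11/4)*p + 99/4)
Answer: WP = ((pos + 2*s < -2 || p <= 5) ==> pos > (11/4)*s - 55/4) && ((!(pos + 2*s < -2 || p <= 5)) ==> pos > (11/4)*p + 99/4)


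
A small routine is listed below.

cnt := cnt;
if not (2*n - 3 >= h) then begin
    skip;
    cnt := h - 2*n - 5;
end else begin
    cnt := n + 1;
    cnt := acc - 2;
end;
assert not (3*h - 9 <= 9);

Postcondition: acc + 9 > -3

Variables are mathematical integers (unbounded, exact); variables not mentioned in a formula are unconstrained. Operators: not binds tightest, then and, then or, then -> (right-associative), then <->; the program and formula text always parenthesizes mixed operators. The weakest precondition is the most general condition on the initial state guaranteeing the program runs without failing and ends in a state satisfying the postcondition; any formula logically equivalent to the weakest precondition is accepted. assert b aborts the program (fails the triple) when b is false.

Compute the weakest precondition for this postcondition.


Working backward. After the program, the postcondition acc + 9 > -3 must hold; in canonical form it is acc > -12.
Before assert not (3*h - 9 <= 9): (not (3*h <= 18)) and acc > -12
Then branch requires (not (3*h <= 18)) and acc > -12; else branch requires (not (3*h <= 18)) and acc > -12.
Before the if: ((not (2*n >= h + 3)) -> ((not (3*h <= 18)) and acc > -12)) and (2*n >= h + 3 -> ((not (3*h <= 18)) and acc > -12))
Before cnt := cnt: ((not (2*n >= h + 3)) -> ((not (3*h <= 18)) and acc > -12)) and (2*n >= h + 3 -> ((not (3*h <= 18)) and acc > -12))
Answer: WP = ((not (2*n >= h + 3)) -> ((not (3*h <= 18)) and acc > -12)) and (2*n >= h + 3 -> ((not (3*h <= 18)) and acc > -12))


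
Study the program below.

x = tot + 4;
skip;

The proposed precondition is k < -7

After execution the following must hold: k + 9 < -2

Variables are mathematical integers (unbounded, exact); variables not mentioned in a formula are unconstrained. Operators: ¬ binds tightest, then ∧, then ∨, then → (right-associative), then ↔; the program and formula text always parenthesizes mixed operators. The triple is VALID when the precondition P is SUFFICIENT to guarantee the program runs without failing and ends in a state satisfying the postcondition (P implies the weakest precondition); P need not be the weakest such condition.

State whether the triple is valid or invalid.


Working backward. After the program, the postcondition k + 9 < -2 must hold; in canonical form it is k < -11.
Before skip: k < -11
Before x := tot + 4: k < -11
The weakest precondition is k < -11.
Check whether k < -7 implies it.
Countermodel: at the initial state k = -11, the precondition holds but the weakest precondition fails.
Answer: invalid


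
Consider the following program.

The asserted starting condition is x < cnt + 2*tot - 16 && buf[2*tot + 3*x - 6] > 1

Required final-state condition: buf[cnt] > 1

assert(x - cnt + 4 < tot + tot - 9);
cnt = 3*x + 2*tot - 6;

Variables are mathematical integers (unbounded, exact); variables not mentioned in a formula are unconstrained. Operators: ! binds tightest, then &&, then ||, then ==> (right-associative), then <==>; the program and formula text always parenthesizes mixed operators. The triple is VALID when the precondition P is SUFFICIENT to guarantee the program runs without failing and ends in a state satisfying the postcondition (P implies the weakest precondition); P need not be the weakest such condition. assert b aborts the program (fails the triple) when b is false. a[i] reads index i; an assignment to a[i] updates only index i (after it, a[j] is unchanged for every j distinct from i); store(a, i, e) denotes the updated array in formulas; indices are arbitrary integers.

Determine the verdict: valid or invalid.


Working backward. After the program, buf[cnt] > 1 must hold.
Before cnt := 3*x + 2*tot - 6: buf[2*tot + 3*x - 6] > 1
Before assert x - cnt + 4 < tot + tot - 9: x < cnt + 2*tot - 13 && buf[2*tot + 3*x - 6] > 1
The weakest precondition is x < cnt + 2*tot - 13 && buf[2*tot + 3*x - 6] > 1.
Check whether x < cnt + 2*tot - 16 && buf[2*tot + 3*x - 6] > 1 implies it.
Every state satisfying the precondition satisfies the weakest precondition: the implication holds.
Answer: valid


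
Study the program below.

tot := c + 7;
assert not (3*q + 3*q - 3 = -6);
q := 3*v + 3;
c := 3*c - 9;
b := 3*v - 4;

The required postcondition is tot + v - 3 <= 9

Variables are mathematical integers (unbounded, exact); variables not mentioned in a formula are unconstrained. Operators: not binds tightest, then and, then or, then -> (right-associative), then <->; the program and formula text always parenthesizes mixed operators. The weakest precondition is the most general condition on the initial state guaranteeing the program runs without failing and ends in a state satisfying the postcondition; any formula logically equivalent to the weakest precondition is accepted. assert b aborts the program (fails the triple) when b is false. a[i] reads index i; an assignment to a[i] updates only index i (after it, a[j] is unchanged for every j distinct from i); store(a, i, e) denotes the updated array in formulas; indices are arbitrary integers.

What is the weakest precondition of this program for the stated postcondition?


Working backward. After the program, the postcondition tot + v - 3 <= 9 must hold; in canonical form it is tot + v <= 12.
Before b := 3*v - 4: tot + v <= 12
Before c := 3*c - 9: tot + v <= 12
Before q := 3*v + 3: tot + v <= 12
Before assert not (3*q + 3*q - 3 = -6): (not (6*q = -3)) and tot + v <= 12
Before tot := c + 7: (not (6*q = -3)) and c + v <= 5
Answer: WP = (not (6*q = -3)) and c + v <= 5


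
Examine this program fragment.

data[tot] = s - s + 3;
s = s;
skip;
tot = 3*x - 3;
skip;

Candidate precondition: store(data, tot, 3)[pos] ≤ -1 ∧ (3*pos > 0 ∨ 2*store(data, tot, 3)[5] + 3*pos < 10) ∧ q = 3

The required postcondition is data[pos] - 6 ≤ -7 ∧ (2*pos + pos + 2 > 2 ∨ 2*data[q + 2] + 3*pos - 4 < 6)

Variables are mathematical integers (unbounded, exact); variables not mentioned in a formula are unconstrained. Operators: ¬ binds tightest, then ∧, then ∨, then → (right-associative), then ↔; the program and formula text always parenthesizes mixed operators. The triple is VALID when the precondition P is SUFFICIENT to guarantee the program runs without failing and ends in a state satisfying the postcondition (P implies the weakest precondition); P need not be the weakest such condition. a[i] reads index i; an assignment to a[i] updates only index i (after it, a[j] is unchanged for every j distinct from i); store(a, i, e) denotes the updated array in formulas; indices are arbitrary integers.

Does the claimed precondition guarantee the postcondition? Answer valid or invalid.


Working backward. After the program, the postcondition data[pos] - 6 ≤ -7 ∧ (2*pos + pos + 2 > 2 ∨ 2*data[q + 2] + 3*pos - 4 < 6) must hold; in canonical form it is data[pos] ≤ -1 ∧ (3*pos > 0 ∨ 2*data[q + 2] + 3*pos < 10).
Before skip: data[pos] ≤ -1 ∧ (3*pos > 0 ∨ 2*data[q + 2] + 3*pos < 10)
Before tot := 3*x - 3: data[pos] ≤ -1 ∧ (3*pos > 0 ∨ 2*data[q + 2] + 3*pos < 10)
Before skip: data[pos] ≤ -1 ∧ (3*pos > 0 ∨ 2*data[q + 2] + 3*pos < 10)
Before s := s: data[pos] ≤ -1 ∧ (3*pos > 0 ∨ 2*data[q + 2] + 3*pos < 10)
Before data[tot] := s - s + 3: store(data, tot, 3)[pos] ≤ -1 ∧ (3*pos > 0 ∨ 2*store(data, tot, 3)[q + 2] + 3*pos < 10)
The weakest precondition is store(data, tot, 3)[pos] ≤ -1 ∧ (3*pos > 0 ∨ 2*store(data, tot, 3)[q + 2] + 3*pos < 10).
Check whether store(data, tot, 3)[pos] ≤ -1 ∧ (3*pos > 0 ∨ 2*store(data, tot, 3)[5] + 3*pos < 10) ∧ q = 3 implies it.
Every state satisfying the precondition satisfies the weakest precondition: the implication holds.
Answer: valid


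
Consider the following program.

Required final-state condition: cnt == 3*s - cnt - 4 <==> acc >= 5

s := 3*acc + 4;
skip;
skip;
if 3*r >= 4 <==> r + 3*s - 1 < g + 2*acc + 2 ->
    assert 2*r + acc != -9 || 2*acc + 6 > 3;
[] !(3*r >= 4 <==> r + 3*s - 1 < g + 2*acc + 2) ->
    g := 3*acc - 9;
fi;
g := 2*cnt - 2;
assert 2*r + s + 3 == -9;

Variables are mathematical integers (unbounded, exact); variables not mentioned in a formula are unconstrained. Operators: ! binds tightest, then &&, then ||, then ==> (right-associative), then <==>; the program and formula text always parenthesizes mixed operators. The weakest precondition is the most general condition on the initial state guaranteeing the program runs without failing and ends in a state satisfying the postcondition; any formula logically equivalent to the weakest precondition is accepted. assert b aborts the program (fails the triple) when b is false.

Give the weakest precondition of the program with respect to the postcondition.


Working backward. After the program, the postcondition cnt == 3*s - cnt - 4 <==> acc >= 5 must hold; in canonical form it is 2*cnt == 3*s - 4 <==> acc >= 5.
Before assert 2*r + s + 3 == -9: 2*r + s == -12 && (2*cnt == 3*s - 4 <==> acc >= 5)
Before g := 2*cnt - 2: 2*r + s == -12 && (2*cnt == 3*s - 4 <==> acc >= 5)
Then branch requires (acc + 2*r != -9 || 2*acc > -3) && 2*r + s == -12 && (2*cnt == 3*s - 4 <==> acc >= 5); else branch requires 2*r + s == -12 && (2*cnt == 3*s - 4 <==> acc >= 5).
Before the if: ((3*r >= 4 <==> r + 3*s < 2*acc + g + 3) ==> ((acc + 2*r != -9 || 2*acc > -3) && 2*r + s == -12 && (2*cnt == 3*s - 4 <==> acc >= 5))) && ((!(3*r >= 4 <==> r + 3*s < 2*acc + g + 3)) ==> (2*r + s == -12 && (2*cnt == 3*s - 4 <==> acc >= 5)))
Before skip: ((3*r >= 4 <==> r + 3*s < 2*acc + g + 3) ==> ((acc + 2*r != -9 || 2*acc > -3) && 2*r + s == -12 && (2*cnt == 3*s - 4 <==> acc >= 5))) && ((!(3*r >= 4 <==> r + 3*s < 2*acc + g + 3)) ==> (2*r + s == -12 && (2*cnt == 3*s - 4 <==> acc >= 5)))
Before skip: ((3*r >= 4 <==> r + 3*s < 2*acc + g + 3) ==> ((acc + 2*r != -9 || 2*acc > -3) && 2*r + s == -12 && (2*cnt == 3*s - 4 <==> acc >= 5))) && ((!(3*r >= 4 <==> r + 3*s < 2*acc + g + 3)) ==> (2*r + s == -12 && (2*cnt == 3*s - 4 <==> acc >= 5)))
Before s := 3*acc + 4: ((3*r >= 4 <==> 7*acc + r < g - 9) ==> ((acc + 2*r != -9 || 2*acc > -3) && 3*acc + 2*r == -16 && (2*cnt == 9*acc + 8 <==> acc >= 5))) && ((!(3*r >= 4 <==> 7*acc + r < g - 9)) ==> (3*acc + 2*r == -16 && (2*cnt == 9*acc + 8 <==> acc >= 5)))
Answer: WP = ((3*r >= 4 <==> 7*acc + r < g - 9) ==> ((acc + 2*r != -9 || 2*acc > -3) && 3*acc + 2*r == -16 && (2*cnt == 9*acc + 8 <==> acc >= 5))) && ((!(3*r >= 4 <==> 7*acc + r < g - 9)) ==> (3*acc + 2*r == -16 && (2*cnt == 9*acc + 8 <==> acc >= 5)))


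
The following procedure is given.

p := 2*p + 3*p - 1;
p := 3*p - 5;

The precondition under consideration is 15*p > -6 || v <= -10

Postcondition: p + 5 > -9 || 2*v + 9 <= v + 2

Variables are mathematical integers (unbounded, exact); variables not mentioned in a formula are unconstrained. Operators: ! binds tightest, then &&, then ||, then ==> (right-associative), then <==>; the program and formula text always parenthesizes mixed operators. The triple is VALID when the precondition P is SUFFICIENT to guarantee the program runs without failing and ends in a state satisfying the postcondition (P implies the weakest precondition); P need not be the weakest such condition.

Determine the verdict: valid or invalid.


Working backward. After the program, the postcondition p + 5 > -9 || 2*v + 9 <= v + 2 must hold; in canonical form it is p > -14 || v <= -7.
Before p := 3*p - 5: 3*p > -9 || v <= -7
Before p := 2*p + 3*p - 1: 15*p > -6 || v <= -7
The weakest precondition is 15*p > -6 || v <= -7.
Check whether 15*p > -6 || v <= -10 implies it.
Every state satisfying the precondition satisfies the weakest precondition: the implication holds.
Answer: valid


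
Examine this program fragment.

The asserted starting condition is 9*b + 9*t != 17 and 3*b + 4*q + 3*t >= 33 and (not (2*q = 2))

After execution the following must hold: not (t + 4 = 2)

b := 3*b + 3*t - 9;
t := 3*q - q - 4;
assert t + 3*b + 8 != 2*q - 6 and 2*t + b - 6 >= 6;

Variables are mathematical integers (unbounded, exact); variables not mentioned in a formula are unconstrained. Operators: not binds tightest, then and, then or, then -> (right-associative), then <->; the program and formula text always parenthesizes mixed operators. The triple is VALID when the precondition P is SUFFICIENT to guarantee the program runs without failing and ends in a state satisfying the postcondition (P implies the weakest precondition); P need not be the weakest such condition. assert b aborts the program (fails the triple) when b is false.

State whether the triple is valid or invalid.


Working backward. After the program, the postcondition not (t + 4 = 2) must hold; in canonical form it is not (t = -2).
Before assert t + 3*b + 8 != 2*q - 6 and 2*t + b - 6 >= 6: 3*b + t != 2*q - 14 and b + 2*t >= 12 and (not (t = -2))
Before t := 3*q - q - 4: 3*b != -10 and b + 4*q >= 20 and (not (2*q = 2))
Before b := 3*b + 3*t - 9: 9*b + 9*t != 17 and 3*b + 4*q + 3*t >= 29 and (not (2*q = 2))
The weakest precondition is 9*b + 9*t != 17 and 3*b + 4*q + 3*t >= 29 and (not (2*q = 2)).
Check whether 9*b + 9*t != 17 and 3*b + 4*q + 3*t >= 33 and (not (2*q = 2)) implies it.
Every state satisfying the precondition satisfies the weakest precondition: the implication holds.
Answer: valid


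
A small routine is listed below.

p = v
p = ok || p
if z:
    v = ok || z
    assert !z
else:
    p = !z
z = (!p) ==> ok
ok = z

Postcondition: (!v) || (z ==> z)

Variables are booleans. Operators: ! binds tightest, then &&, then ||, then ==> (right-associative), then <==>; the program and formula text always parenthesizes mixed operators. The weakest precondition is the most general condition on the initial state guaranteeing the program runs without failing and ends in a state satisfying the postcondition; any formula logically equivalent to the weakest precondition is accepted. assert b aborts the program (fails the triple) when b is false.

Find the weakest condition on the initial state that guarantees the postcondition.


Working backward. After the program, the postcondition (!v) || (z ==> z) must hold; in canonical form it is true.
Before ok := z: true
Before z := (!p) ==> ok: true
Then branch requires !z; else branch requires true.
Before the if: z ==> (!z)
Before p := ok || p: z ==> (!z)
Before p := v: z ==> (!z)
Answer: WP = z ==> (!z)


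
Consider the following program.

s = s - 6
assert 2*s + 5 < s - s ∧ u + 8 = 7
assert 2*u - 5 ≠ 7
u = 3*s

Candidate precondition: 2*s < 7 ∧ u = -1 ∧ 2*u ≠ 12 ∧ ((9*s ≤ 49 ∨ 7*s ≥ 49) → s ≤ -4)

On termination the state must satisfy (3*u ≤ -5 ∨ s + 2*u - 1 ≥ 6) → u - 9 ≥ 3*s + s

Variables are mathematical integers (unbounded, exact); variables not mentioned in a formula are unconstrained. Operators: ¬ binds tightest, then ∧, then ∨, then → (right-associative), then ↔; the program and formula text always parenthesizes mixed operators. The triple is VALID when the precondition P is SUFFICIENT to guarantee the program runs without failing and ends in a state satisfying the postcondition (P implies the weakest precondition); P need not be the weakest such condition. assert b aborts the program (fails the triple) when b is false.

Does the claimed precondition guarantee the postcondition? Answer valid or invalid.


Working backward. After the program, the postcondition (3*u ≤ -5 ∨ s + 2*u - 1 ≥ 6) → u - 9 ≥ 3*s + s must hold; in canonical form it is (3*u ≤ -5 ∨ s + 2*u ≥ 7) → u ≥ 4*s + 9.
Before u := 3*s: (9*s ≤ -5 ∨ 7*s ≥ 7) → s ≤ -9
Before assert 2*u - 5 ≠ 7: 2*u ≠ 12 ∧ ((9*s ≤ -5 ∨ 7*s ≥ 7) → s ≤ -9)
Before assert 2*s + 5 < s - s ∧ u + 8 = 7: 2*s < -5 ∧ u = -1 ∧ 2*u ≠ 12 ∧ ((9*s ≤ -5 ∨ 7*s ≥ 7) → s ≤ -9)
Before s := s - 6: 2*s < 7 ∧ u = -1 ∧ 2*u ≠ 12 ∧ ((9*s ≤ 49 ∨ 7*s ≥ 49) → s ≤ -3)
The weakest precondition is 2*s < 7 ∧ u = -1 ∧ 2*u ≠ 12 ∧ ((9*s ≤ 49 ∨ 7*s ≥ 49) → s ≤ -3).
Check whether 2*s < 7 ∧ u = -1 ∧ 2*u ≠ 12 ∧ ((9*s ≤ 49 ∨ 7*s ≥ 49) → s ≤ -4) implies it.
Every state satisfying the precondition satisfies the weakest precondition: the implication holds.
Answer: valid


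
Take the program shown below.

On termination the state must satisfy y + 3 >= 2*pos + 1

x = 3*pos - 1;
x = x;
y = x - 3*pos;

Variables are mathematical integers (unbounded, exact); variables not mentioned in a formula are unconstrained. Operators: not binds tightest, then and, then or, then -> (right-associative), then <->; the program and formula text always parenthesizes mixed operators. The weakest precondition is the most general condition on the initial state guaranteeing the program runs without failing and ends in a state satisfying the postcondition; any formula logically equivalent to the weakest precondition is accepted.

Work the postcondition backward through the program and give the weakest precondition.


Working backward. After the program, the postcondition y + 3 >= 2*pos + 1 must hold; in canonical form it is y >= 2*pos - 2.
Before y := x - 3*pos: x >= 5*pos - 2
Before x := x: x >= 5*pos - 2
Before x := 3*pos - 1: 2*pos <= 1
Answer: WP = 2*pos <= 1


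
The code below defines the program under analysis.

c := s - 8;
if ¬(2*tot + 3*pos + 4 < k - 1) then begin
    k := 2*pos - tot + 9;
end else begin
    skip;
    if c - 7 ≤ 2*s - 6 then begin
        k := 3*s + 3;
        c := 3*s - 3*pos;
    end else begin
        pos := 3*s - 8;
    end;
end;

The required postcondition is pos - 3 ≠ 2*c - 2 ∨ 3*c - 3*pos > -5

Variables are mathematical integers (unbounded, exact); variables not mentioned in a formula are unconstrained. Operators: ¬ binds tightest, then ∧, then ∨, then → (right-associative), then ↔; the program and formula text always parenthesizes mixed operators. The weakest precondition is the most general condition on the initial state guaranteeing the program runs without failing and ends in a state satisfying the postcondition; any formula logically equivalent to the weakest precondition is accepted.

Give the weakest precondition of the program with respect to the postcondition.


Working backward. After the program, the postcondition pos - 3 ≠ 2*c - 2 ∨ 3*c - 3*pos > -5 must hold; in canonical form it is pos ≠ 2*c + 1 ∨ 3*c > 3*pos - 5.
Then branch requires pos ≠ 2*c + 1 ∨ 3*c > 3*pos - 5; else branch requires (c ≤ 2*s + 1 → (7*pos ≠ 6*s + 1 ∨ 9*s > 12*pos - 5)) ∧ ((¬(c ≤ 2*s + 1)) → (3*s ≠ 2*c + 9 ∨ 3*c > 9*s - 29)).
Before the if: ((¬(3*pos + 2*tot < k - 5)) → (pos ≠ 2*c + 1 ∨ 3*c > 3*pos - 5)) ∧ (3*pos + 2*tot < k - 5 → ((c ≤ 2*s + 1 → (7*pos ≠ 6*s + 1 ∨ 9*s > 12*pos - 5)) ∧ ((¬(c ≤ 2*s + 1)) → (3*s ≠ 2*c + 9 ∨ 3*c > 9*s - 29))))
Before c := s - 8: ((¬(3*pos + 2*tot < k - 5)) → (pos ≠ 2*s - 15 ∨ 3*s > 3*pos + 19)) ∧ (3*pos + 2*tot < k - 5 → ((s ≥ -9 → (7*pos ≠ 6*s + 1 ∨ 9*s > 12*pos - 5)) ∧ ((¬(s ≥ -9)) → (s ≠ -7 ∨ 6*s < 5))))
Answer: WP = ((¬(3*pos + 2*tot < k - 5)) → (pos ≠ 2*s - 15 ∨ 3*s > 3*pos + 19)) ∧ (3*pos + 2*tot < k - 5 → ((s ≥ -9 → (7*pos ≠ 6*s + 1 ∨ 9*s > 12*pos - 5)) ∧ ((¬(s ≥ -9)) → (s ≠ -7 ∨ 6*s < 5))))


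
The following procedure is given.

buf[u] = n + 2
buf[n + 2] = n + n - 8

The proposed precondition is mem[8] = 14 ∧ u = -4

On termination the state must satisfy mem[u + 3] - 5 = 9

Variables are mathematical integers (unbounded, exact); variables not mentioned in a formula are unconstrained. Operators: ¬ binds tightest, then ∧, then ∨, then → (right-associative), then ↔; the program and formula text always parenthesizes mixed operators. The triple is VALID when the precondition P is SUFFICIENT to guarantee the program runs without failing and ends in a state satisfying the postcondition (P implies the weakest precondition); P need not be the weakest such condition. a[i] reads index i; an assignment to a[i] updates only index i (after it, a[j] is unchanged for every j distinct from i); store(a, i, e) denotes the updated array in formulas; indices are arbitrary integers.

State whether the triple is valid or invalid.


Working backward. After the program, the postcondition mem[u + 3] - 5 = 9 must hold; in canonical form it is mem[u + 3] = 14.
Before buf[n + 2] := n + n - 8: mem[u + 3] = 14
Before buf[u] := n + 2: mem[u + 3] = 14
The weakest precondition is mem[u + 3] = 14.
Check whether mem[8] = 14 ∧ u = -4 implies it.
Countermodel: at the initial state mem = {[-1] = 2, [8] = 14, elsewhere 2}, u = -4, the precondition holds but the weakest precondition fails.
Answer: invalid


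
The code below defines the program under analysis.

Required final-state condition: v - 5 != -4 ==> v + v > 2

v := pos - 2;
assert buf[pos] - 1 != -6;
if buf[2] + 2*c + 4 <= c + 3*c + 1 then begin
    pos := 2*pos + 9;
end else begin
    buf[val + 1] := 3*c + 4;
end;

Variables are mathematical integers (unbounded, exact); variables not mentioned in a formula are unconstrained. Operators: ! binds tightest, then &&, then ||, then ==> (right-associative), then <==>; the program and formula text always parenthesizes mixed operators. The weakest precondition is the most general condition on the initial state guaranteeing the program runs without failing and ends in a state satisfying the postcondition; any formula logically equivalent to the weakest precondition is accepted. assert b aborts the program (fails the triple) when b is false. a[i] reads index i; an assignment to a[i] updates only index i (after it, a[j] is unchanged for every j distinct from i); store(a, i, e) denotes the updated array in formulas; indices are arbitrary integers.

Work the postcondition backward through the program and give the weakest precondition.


Working backward. After the program, the postcondition v - 5 != -4 ==> v + v > 2 must hold; in canonical form it is v != 1 ==> 2*v > 2.
Then branch requires v != 1 ==> 2*v > 2; else branch requires v != 1 ==> 2*v > 2.
Before the if: (buf[2] <= 2*c - 3 ==> (v != 1 ==> 2*v > 2)) && ((!(buf[2] <= 2*c - 3)) ==> (v != 1 ==> 2*v > 2))
Before assert buf[pos] - 1 != -6: buf[pos] != -5 && (buf[2] <= 2*c - 3 ==> (v != 1 ==> 2*v > 2)) && ((!(buf[2] <= 2*c - 3)) ==> (v != 1 ==> 2*v > 2))
Before v := pos - 2: buf[pos] != -5 && (buf[2] <= 2*c - 3 ==> (pos != 3 ==> 2*pos > 6)) && ((!(buf[2] <= 2*c - 3)) ==> (pos != 3 ==> 2*pos > 6))
Answer: WP = buf[pos] != -5 && (buf[2] <= 2*c - 3 ==> (pos != 3 ==> 2*pos > 6)) && ((!(buf[2] <= 2*c - 3)) ==> (pos != 3 ==> 2*pos > 6))


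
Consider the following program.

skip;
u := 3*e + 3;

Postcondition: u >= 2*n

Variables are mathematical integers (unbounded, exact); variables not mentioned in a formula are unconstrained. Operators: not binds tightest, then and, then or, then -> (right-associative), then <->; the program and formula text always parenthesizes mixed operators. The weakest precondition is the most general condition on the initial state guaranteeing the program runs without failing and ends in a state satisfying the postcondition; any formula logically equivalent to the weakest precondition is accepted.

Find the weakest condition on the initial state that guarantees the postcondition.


Working backward. After the program, u >= 2*n must hold.
Before u := 3*e + 3: 3*e >= 2*n - 3
Before skip: 3*e >= 2*n - 3
Answer: WP = 3*e >= 2*n - 3


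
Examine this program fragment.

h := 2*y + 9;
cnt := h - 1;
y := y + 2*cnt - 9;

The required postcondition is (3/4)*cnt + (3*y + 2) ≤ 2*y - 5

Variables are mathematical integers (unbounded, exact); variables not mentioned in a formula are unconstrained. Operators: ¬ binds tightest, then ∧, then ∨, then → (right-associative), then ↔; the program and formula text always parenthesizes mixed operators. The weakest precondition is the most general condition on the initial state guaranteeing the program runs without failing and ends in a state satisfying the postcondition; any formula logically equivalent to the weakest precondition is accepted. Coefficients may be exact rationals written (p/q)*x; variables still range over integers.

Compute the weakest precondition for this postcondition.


Working backward. After the program, the postcondition (3/4)*cnt + (3*y + 2) ≤ 2*y - 5 must hold; in canonical form it is (3/4)*cnt + y ≤ -7.
Before y := y + 2*cnt - 9: (11/4)*cnt + y ≤ 2
Before cnt := h - 1: (11/4)*h + y ≤ 19/4
Before h := 2*y + 9: (13/2)*y ≤ -20
Answer: WP = (13/2)*y ≤ -20


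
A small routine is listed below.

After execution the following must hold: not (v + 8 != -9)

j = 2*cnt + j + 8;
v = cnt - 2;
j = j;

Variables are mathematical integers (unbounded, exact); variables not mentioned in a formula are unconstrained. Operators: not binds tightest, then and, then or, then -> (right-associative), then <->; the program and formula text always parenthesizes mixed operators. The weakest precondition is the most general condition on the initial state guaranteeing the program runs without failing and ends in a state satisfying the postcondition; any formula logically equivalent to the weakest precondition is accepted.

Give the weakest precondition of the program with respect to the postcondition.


Working backward. After the program, the postcondition not (v + 8 != -9) must hold; in canonical form it is not (v != -17).
Before j := j: not (v != -17)
Before v := cnt - 2: not (cnt != -15)
Before j := 2*cnt + j + 8: not (cnt != -15)
Answer: WP = not (cnt != -15)


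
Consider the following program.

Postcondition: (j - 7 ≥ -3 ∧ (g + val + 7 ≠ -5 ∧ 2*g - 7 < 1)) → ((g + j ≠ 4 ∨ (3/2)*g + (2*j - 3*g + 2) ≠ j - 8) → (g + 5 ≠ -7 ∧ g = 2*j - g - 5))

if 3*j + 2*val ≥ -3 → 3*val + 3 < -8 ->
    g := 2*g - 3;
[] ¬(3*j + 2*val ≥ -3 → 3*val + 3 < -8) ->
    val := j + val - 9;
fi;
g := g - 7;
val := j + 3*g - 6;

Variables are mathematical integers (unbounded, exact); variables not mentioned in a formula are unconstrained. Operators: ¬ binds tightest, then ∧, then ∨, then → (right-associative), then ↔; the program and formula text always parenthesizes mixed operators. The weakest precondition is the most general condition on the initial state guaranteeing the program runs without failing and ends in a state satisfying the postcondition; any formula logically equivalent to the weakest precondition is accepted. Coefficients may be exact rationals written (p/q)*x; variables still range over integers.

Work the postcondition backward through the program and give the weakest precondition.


Working backward. After the program, the postcondition (j - 7 ≥ -3 ∧ (g + val + 7 ≠ -5 ∧ 2*g - 7 < 1)) → ((g + j ≠ 4 ∨ (3/2)*g + (2*j - 3*g + 2) ≠ j - 8) → (g + 5 ≠ -7 ∧ g = 2*j - g - 5)) must hold; in canonical form it is (j ≥ 4 ∧ g + val ≠ -12 ∧ 2*g < 8) → ((g + j ≠ 4 ∨ j ≠ (3/2)*g - 10) → (g ≠ -12 ∧ 2*g = 2*j - 5)).
Before val := j + 3*g - 6: (j ≥ 4 ∧ 4*g + j ≠ -6 ∧ 2*g < 8) → ((g + j ≠ 4 ∨ j ≠ (3/2)*g - 10) → (g ≠ -12 ∧ 2*g = 2*j - 5))
Before g := g - 7: (j ≥ 4 ∧ 4*g + j ≠ 22 ∧ 2*g < 22) → ((g + j ≠ 11 ∨ j ≠ (3/2)*g - 41/2) → (g ≠ -5 ∧ 2*g = 2*j + 9))
Then branch requires (j ≥ 4 ∧ 8*g + j ≠ 34 ∧ 4*g < 28) → ((2*g + j ≠ 14 ∨ j ≠ 3*g - 25) → (2*g ≠ -2 ∧ 4*g = 2*j + 15)); else branch requires (j ≥ 4 ∧ 4*g + j ≠ 22 ∧ 2*g < 22) → ((g + j ≠ 11 ∨ j ≠ (3/2)*g - 41/2) → (g ≠ -5 ∧ 2*g = 2*j + 9)).
Before the if: ((3*j + 2*val ≥ -3 → 3*val < -11) → ((j ≥ 4 ∧ 8*g + j ≠ 34 ∧ 4*g < 28) → ((2*g + j ≠ 14 ∨ j ≠ 3*g - 25) → (2*g ≠ -2 ∧ 4*g = 2*j + 15)))) ∧ ((¬(3*j + 2*val ≥ -3 → 3*val < -11)) → ((j ≥ 4 ∧ 4*g + j ≠ 22 ∧ 2*g < 22) → ((g + j ≠ 11 ∨ j ≠ (3/2)*g - 41/2) → (g ≠ -5 ∧ 2*g = 2*j + 9))))
Answer: WP = ((3*j + 2*val ≥ -3 → 3*val < -11) → ((j ≥ 4 ∧ 8*g + j ≠ 34 ∧ 4*g < 28) → ((2*g + j ≠ 14 ∨ j ≠ 3*g - 25) → (2*g ≠ -2 ∧ 4*g = 2*j + 15)))) ∧ ((¬(3*j + 2*val ≥ -3 → 3*val < -11)) → ((j ≥ 4 ∧ 4*g + j ≠ 22 ∧ 2*g < 22) → ((g + j ≠ 11 ∨ j ≠ (3/2)*g - 41/2) → (g ≠ -5 ∧ 2*g = 2*j + 9))))
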